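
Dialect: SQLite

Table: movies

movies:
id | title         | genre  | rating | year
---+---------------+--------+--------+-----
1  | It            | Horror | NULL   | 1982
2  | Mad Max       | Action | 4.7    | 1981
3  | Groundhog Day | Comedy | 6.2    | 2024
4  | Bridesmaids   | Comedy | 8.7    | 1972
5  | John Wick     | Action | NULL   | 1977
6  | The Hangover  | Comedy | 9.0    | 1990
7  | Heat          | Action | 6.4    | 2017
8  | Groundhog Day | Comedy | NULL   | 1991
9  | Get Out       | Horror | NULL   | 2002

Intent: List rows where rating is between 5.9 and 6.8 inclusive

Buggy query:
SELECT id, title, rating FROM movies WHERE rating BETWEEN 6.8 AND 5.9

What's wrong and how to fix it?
Bug: The bounds are reversed; BETWEEN a AND b requires a <= b to match anything

Fix: Write BETWEEN 5.9 AND 6.8

Corrected query:
SELECT id, title, rating FROM movies WHERE rating BETWEEN 5.9 AND 6.8

Result:
id | title         | rating
---+---------------+-------
3  | Groundhog Day | 6.2   
7  | Heat          | 6.4   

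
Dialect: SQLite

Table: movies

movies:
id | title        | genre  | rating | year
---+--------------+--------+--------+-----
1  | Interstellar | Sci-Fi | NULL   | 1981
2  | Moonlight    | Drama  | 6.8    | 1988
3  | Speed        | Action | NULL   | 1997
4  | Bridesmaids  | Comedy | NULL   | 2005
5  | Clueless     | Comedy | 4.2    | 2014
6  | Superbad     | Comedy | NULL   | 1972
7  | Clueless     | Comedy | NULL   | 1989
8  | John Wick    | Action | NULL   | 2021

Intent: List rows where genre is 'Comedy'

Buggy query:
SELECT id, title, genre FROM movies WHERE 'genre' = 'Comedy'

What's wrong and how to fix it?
Bug: Single quotes denote string literals in SQL; the column name is being compared as a constant string

Fix: Remove the quotes around the column name (or use double quotes for an identifier)

Corrected query:
SELECT id, title, genre FROM movies WHERE genre = 'Comedy'

Result:
id | title       | genre 
---+-------------+-------
4  | Bridesmaids | Comedy
5  | Clueless    | Comedy
6  | Superbad    | Comedy
7  | Clueless    | Comedy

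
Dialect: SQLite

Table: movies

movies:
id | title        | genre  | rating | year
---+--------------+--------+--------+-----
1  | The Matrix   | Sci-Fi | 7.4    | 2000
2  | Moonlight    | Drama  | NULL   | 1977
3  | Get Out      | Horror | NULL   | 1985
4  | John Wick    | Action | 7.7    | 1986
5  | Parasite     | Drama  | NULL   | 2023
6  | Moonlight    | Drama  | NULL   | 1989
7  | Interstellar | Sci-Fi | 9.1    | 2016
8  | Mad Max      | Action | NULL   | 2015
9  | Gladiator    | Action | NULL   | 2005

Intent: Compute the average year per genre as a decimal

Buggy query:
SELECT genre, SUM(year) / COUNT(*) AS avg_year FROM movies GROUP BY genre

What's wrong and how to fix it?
Bug: SUM(year) and COUNT(*) are both integers; the division truncates the fractional part

Fix: Cast one side to REAL so the division keeps the fractional part

Corrected query:
SELECT genre, SUM(year) * 1.0 / COUNT(*) AS avg_year FROM movies GROUP BY genre

Result:
genre  | avg_year   
-------+------------
Action | 2002       
Drama  | 1996.333333
Horror | 1985       
Sci-Fi | 2008       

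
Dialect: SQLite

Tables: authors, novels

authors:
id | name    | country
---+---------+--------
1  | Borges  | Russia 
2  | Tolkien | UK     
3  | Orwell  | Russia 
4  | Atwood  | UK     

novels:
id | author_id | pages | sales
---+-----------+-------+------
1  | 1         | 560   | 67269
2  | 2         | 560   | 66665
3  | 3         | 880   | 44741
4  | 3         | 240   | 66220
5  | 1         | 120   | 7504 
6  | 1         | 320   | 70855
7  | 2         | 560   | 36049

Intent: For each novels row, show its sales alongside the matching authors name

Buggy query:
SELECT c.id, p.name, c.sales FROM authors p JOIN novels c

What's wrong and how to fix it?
Bug: JOIN with no ON clause produces a cartesian product; every novels row pairs with every authors row

Fix: Add ON c.author_id = p.id to the JOIN

Corrected query:
SELECT c.id, p.name, c.sales FROM authors p JOIN novels c ON c.author_id = p.id

Result:
id | name    | sales
---+---------+------
1  | Borges  | 67269
2  | Tolkien | 66665
3  | Orwell  | 44741
4  | Orwell  | 66220
5  | Borges  | 7504 
6  | Borges  | 70855
7  | Tolkien | 36049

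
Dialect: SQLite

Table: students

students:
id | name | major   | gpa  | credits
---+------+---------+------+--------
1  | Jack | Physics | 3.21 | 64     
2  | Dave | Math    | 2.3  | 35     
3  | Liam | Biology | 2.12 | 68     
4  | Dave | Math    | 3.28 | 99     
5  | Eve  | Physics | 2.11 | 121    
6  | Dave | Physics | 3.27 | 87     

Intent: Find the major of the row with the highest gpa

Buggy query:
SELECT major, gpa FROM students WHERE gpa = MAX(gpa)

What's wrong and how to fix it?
Bug: MAX(gpa) is an aggregate and cannot be used directly in WHERE

Fix: Use a subquery: WHERE gpa = (SELECT MAX(gpa) FROM students)

Corrected query:
SELECT major, gpa FROM students WHERE gpa = (SELECT MAX(gpa) FROM students)

Result:
major | gpa 
------+-----
Math  | 3.28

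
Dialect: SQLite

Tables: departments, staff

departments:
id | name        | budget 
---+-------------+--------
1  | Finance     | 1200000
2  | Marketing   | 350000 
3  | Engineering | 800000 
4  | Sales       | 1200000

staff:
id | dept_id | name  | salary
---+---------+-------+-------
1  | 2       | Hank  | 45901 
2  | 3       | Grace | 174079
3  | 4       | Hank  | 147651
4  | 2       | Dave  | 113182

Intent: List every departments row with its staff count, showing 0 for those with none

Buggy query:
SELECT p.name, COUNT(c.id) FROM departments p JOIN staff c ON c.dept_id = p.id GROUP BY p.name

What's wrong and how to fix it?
Bug: An inner join excludes parents with zero children

Fix: Switch to LEFT JOIN to retain unmatched parent rows

Corrected query:
SELECT p.name, COUNT(c.id) FROM departments p LEFT JOIN staff c ON c.dept_id = p.id GROUP BY p.name

Result:
name        | COUNT(c.id)
------------+------------
Engineering | 1          
Finance     | 0          
Marketing   | 2          
Sales       | 1          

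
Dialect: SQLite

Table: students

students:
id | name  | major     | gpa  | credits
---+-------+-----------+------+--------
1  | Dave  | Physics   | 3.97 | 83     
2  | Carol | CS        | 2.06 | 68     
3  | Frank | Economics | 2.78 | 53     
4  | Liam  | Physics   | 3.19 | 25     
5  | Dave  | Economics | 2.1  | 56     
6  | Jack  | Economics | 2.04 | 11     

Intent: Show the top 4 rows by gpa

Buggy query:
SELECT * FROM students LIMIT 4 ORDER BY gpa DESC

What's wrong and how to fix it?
Bug: ORDER BY cannot follow LIMIT; LIMIT is the final clause

Fix: Sort with ORDER BY, then apply LIMIT

Corrected query:
SELECT * FROM students ORDER BY gpa DESC LIMIT 4

Result:
id | name  | major     | gpa  | credits
---+-------+-----------+------+--------
1  | Dave  | Physics   | 3.97 | 83     
4  | Liam  | Physics   | 3.19 | 25     
3  | Frank | Economics | 2.78 | 53     
5  | Dave  | Economics | 2.1  | 56     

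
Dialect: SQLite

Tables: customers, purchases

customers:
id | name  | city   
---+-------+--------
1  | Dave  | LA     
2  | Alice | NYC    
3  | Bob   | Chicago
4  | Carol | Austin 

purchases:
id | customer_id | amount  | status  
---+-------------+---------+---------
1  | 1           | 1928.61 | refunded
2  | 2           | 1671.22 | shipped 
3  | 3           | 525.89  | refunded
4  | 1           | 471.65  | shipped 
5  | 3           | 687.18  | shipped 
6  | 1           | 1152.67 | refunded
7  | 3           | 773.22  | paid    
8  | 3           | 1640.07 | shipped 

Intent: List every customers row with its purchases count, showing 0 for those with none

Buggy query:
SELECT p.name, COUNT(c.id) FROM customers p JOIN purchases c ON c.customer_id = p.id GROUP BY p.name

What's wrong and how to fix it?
Bug: An inner join excludes parents with zero children

Fix: Switch to LEFT JOIN to retain unmatched parent rows

Corrected query:
SELECT p.name, COUNT(c.id) FROM customers p LEFT JOIN purchases c ON c.customer_id = p.id GROUP BY p.name

Result:
name  | COUNT(c.id)
------+------------
Alice | 1          
Bob   | 4          
Carol | 0          
Dave  | 3          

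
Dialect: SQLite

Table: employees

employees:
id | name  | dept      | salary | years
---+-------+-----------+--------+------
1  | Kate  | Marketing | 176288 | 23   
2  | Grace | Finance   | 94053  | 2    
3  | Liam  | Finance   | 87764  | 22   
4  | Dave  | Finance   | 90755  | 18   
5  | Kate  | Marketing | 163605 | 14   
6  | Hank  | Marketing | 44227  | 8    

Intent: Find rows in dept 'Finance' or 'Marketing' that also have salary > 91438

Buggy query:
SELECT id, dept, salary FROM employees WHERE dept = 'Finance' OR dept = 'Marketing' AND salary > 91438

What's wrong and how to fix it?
Bug: AND binds tighter than OR, so this parses as dept = 'Finance' OR (dept = 'Marketing' AND salary > 91438)

Fix: Group the OR with parentheses (or use IN), then AND the threshold

Corrected query:
SELECT id, dept, salary FROM employees WHERE (dept = 'Finance' OR dept = 'Marketing') AND salary > 91438

Result:
id | dept      | salary
---+-----------+-------
1  | Marketing | 176288
2  | Finance   | 94053 
5  | Marketing | 163605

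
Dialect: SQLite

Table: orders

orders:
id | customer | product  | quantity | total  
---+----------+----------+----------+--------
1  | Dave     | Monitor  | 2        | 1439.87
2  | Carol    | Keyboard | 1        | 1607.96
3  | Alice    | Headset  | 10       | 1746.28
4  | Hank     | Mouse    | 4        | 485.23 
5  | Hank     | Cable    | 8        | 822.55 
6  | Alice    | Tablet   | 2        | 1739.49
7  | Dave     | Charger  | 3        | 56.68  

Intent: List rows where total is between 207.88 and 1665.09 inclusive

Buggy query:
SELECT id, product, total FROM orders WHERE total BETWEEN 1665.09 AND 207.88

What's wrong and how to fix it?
Bug: The bounds are reversed; BETWEEN a AND b requires a <= b to match anything

Fix: Swap the bounds so the smaller value comes first

Corrected query:
SELECT id, product, total FROM orders WHERE total BETWEEN 207.88 AND 1665.09

Result:
id | product  | total  
---+----------+--------
1  | Monitor  | 1439.87
2  | Keyboard | 1607.96
4  | Mouse    | 485.23 
5  | Cable    | 822.55 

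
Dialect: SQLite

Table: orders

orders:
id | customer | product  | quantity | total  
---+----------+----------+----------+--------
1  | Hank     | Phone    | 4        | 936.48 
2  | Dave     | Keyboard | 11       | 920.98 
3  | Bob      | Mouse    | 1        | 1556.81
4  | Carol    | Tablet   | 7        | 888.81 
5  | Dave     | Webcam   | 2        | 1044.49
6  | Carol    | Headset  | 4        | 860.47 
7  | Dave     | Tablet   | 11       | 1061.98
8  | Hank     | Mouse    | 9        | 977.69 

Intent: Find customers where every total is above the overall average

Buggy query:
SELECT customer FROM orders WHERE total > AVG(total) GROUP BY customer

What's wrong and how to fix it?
Bug: WHERE evaluates per row before aggregation, so AVG() is unavailable

Fix: Use a subquery for AVG and a HAVING MIN(...) filter so the condition holds for every row in the group

Corrected query:
SELECT customer FROM orders GROUP BY customer HAVING MIN(total) > (SELECT AVG(total) FROM orders)

Result:
customer
--------
Bob     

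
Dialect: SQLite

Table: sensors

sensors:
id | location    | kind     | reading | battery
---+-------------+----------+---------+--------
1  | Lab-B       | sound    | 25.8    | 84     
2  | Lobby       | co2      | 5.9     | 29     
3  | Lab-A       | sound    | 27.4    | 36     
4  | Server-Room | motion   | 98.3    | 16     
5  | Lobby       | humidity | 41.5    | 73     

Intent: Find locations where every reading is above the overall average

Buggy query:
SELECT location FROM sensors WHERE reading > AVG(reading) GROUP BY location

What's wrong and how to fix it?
Bug: AVG() is an aggregate; it can't sit directly in WHERE

Fix: Use a subquery for AVG and a HAVING MIN(...) filter so the condition holds for every row in the group

Corrected query:
SELECT location FROM sensors GROUP BY location HAVING MIN(reading) > (SELECT AVG(reading) FROM sensors)

Result:
location   
-----------
Server-Room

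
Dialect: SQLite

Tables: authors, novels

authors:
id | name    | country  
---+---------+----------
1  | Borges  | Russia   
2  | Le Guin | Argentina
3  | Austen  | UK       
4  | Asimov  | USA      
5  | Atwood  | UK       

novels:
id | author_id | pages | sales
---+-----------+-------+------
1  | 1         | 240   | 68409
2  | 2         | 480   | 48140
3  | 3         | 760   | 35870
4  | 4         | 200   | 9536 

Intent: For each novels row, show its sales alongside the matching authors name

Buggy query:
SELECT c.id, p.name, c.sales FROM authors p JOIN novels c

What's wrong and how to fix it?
Bug: JOIN with no ON clause produces a cartesian product; every novels row pairs with every authors row

Fix: Add ON c.author_id = p.id to the JOIN

Corrected query:
SELECT c.id, p.name, c.sales FROM authors p JOIN novels c ON c.author_id = p.id

Result:
id | name    | sales
---+---------+------
1  | Borges  | 68409
2  | Le Guin | 48140
3  | Austen  | 35870
4  | Asimov  | 9536 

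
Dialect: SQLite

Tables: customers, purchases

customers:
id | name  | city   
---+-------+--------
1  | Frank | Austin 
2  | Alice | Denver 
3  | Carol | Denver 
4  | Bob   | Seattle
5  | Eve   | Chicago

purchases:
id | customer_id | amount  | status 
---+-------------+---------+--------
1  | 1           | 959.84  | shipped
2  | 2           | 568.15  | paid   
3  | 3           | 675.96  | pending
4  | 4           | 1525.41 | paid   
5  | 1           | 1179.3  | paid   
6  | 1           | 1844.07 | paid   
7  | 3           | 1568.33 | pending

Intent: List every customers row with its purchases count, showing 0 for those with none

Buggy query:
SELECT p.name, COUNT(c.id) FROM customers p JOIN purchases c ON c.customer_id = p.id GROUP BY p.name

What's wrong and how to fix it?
Bug: An inner join excludes parents with zero children

Fix: Use LEFT JOIN so parents without children still appear (COUNT(c.id) gives 0)

Corrected query:
SELECT p.name, COUNT(c.id) FROM customers p LEFT JOIN purchases c ON c.customer_id = p.id GROUP BY p.name

Result:
name  | COUNT(c.id)
------+------------
Alice | 1          
Bob   | 1          
Carol | 2          
Eve   | 0          
Frank | 3          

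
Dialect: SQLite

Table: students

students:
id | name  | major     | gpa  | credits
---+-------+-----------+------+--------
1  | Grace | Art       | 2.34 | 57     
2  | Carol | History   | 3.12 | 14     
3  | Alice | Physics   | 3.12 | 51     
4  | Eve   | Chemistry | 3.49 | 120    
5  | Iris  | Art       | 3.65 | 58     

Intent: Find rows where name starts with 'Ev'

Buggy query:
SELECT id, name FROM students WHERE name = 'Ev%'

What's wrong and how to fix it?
Bug: Wildcards only work with LIKE; '=' treats '%' as a literal character

Fix: Use LIKE for wildcard pattern matching

Corrected query:
SELECT id, name FROM students WHERE name LIKE 'Ev%'

Result:
id | name
---+-----
4  | Eve 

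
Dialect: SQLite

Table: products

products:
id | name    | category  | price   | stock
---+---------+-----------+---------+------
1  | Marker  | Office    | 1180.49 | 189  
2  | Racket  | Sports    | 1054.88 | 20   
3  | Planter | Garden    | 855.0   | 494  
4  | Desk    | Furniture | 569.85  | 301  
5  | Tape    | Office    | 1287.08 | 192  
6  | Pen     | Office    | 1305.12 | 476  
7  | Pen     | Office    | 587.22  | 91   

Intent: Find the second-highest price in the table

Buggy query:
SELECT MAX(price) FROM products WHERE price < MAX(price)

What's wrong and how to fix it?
Bug: The inner MAX is an aggregate inside WHERE, which is not allowed

Fix: Compute the overall MAX in a subquery, then take MAX of rows below it

Corrected query:
SELECT MAX(price) FROM products WHERE price < (SELECT MAX(price) FROM products)

Result:
MAX(price)
----------
1287.08   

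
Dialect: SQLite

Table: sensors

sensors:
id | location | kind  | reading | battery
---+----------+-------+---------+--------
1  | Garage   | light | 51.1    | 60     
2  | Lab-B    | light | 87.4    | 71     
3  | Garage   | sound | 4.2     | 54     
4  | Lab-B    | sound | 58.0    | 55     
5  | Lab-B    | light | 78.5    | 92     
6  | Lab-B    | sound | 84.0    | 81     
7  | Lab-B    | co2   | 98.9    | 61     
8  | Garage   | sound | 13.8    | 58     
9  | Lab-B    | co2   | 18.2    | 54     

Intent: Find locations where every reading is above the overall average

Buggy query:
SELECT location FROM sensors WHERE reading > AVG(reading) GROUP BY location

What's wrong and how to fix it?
Bug: WHERE evaluates per row before aggregation, so AVG() is unavailable

Fix: Use a subquery for AVG and a HAVING MIN(...) filter so the condition holds for every row in the group

Corrected query:
SELECT location FROM sensors GROUP BY location HAVING MIN(reading) > (SELECT AVG(reading) FROM sensors)

Result:
(no rows)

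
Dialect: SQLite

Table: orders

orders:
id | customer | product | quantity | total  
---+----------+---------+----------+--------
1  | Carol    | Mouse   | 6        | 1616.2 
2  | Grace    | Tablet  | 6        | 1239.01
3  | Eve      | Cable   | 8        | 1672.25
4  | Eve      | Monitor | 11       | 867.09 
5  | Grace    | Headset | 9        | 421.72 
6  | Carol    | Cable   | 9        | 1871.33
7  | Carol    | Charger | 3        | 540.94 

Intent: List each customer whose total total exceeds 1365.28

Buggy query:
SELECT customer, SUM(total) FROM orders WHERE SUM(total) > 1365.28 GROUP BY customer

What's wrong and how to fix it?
Bug: WHERE runs before GROUP BY, so aggregates aren't available there

Fix: Use HAVING (which filters groups after aggregation) instead of WHERE

Corrected query:
SELECT customer, SUM(total) FROM orders GROUP BY customer HAVING SUM(total) > 1365.28

Result:
customer | SUM(total)
---------+-----------
Carol    | 4028.47   
Eve      | 2539.34   
Grace    | 1660.73   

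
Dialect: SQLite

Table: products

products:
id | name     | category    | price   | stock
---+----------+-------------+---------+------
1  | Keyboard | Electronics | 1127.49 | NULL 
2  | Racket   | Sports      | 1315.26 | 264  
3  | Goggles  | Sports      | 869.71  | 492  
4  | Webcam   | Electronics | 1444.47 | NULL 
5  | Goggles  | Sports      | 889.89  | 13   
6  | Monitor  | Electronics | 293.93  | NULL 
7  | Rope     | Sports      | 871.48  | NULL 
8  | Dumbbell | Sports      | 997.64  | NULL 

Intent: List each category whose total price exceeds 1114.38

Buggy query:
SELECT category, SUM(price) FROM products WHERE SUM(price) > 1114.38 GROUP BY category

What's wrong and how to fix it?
Bug: SUM(price) is an aggregate, but WHERE filters rows before aggregation

Fix: Move the aggregate condition to a HAVING clause

Corrected query:
SELECT category, SUM(price) FROM products GROUP BY category HAVING SUM(price) > 1114.38

Result:
category    | SUM(price)
------------+-----------
Electronics | 2865.89   
Sports      | 4943.98   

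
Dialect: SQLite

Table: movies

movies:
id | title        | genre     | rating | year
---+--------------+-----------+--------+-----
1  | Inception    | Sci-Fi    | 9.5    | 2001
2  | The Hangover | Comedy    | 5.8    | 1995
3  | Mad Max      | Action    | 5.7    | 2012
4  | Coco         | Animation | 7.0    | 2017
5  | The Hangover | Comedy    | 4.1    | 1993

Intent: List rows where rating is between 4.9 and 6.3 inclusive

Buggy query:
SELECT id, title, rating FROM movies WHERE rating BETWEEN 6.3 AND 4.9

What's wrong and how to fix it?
Bug: The bounds are reversed; BETWEEN a AND b requires a <= b to match anything

Fix: Swap the bounds so the smaller value comes first

Corrected query:
SELECT id, title, rating FROM movies WHERE rating BETWEEN 4.9 AND 6.3

Result:
id | title        | rating
---+--------------+-------
2  | The Hangover | 5.8   
3  | Mad Max      | 5.7   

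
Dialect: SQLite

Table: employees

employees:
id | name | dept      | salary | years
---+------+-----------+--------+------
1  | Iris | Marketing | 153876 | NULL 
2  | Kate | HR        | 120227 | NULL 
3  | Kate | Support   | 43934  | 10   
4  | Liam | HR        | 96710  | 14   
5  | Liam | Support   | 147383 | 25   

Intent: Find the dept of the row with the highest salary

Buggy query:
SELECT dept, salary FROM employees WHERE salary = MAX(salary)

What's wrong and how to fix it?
Bug: WHERE is evaluated per row; an aggregate over the whole table isn't defined there

Fix: Wrap MAX in a scalar subquery so WHERE compares against a single value

Corrected query:
SELECT dept, salary FROM employees WHERE salary = (SELECT MAX(salary) FROM employees)

Result:
dept      | salary
----------+-------
Marketing | 153876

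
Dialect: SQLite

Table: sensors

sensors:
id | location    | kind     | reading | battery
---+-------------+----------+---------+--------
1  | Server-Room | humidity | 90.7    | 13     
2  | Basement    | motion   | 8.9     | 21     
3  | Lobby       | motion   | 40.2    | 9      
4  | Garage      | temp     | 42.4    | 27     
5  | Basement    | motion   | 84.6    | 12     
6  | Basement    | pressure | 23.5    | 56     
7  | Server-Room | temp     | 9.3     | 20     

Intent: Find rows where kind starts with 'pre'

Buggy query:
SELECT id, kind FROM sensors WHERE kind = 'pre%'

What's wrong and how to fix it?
Bug: '=' compares the literal string including the % character; pattern matching needs LIKE

Fix: Replace '=' with LIKE so 'pre%' is treated as a pattern

Corrected query:
SELECT id, kind FROM sensors WHERE kind LIKE 'pre%'

Result:
id | kind    
---+---------
6  | pressure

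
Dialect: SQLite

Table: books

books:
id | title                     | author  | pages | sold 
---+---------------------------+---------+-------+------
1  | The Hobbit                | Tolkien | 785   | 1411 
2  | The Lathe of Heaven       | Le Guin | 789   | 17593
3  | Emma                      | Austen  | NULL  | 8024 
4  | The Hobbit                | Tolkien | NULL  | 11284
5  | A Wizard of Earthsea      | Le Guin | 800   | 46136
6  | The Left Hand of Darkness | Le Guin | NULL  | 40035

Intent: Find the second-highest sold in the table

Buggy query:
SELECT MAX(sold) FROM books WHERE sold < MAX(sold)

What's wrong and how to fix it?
Bug: The inner MAX is an aggregate inside WHERE, which is not allowed

Fix: Compute the overall MAX in a subquery, then take MAX of rows below it

Corrected query:
SELECT MAX(sold) FROM books WHERE sold < (SELECT MAX(sold) FROM books)

Result:
MAX(sold)
---------
40035    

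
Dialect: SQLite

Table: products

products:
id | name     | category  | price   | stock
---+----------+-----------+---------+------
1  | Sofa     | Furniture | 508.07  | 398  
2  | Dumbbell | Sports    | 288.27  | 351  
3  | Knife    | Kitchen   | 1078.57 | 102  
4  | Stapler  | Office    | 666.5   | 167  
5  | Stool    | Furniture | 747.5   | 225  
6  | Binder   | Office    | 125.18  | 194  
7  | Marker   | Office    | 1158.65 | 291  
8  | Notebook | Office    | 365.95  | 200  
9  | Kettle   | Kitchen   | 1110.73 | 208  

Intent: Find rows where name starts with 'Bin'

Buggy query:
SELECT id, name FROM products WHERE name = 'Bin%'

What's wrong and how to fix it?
Bug: '=' compares the literal string including the % character; pattern matching needs LIKE

Fix: Replace '=' with LIKE so 'Bin%' is treated as a pattern

Corrected query:
SELECT id, name FROM products WHERE name LIKE 'Bin%'

Result:
id | name  
---+-------
6  | Binder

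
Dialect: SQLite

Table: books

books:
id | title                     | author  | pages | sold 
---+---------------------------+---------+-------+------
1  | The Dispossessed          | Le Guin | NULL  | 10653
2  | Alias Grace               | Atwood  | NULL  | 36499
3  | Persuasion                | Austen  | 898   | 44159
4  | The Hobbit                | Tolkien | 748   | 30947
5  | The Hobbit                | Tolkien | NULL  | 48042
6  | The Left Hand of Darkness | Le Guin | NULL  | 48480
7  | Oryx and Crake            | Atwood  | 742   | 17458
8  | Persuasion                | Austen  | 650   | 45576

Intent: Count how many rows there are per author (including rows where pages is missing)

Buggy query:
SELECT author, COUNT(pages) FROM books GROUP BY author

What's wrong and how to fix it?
Bug: COUNT(pages) skips NULLs, so groups with missing pages are undercounted

Fix: Use COUNT(*) to count all rows regardless of NULL

Corrected query:
SELECT author, COUNT(*) FROM books GROUP BY author

Result:
author  | COUNT(*)
--------+---------
Atwood  | 2       
Austen  | 2       
Le Guin | 2       
Tolkien | 2       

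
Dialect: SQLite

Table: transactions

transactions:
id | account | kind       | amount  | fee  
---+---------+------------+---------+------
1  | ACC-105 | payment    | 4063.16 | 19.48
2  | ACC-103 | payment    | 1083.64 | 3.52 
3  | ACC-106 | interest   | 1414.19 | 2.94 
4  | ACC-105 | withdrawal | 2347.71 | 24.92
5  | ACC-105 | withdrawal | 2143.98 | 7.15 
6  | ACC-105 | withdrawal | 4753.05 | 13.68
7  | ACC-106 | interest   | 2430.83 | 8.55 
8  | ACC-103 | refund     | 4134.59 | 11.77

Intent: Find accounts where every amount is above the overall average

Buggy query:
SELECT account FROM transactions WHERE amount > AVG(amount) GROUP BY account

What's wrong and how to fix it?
Bug: WHERE evaluates per row before aggregation, so AVG() is unavailable

Fix: Compute the overall average in a scalar subquery and compare each group's MIN against it in HAVING

Corrected query:
SELECT account FROM transactions GROUP BY account HAVING MIN(amount) > (SELECT AVG(amount) FROM transactions)

Result:
(no rows)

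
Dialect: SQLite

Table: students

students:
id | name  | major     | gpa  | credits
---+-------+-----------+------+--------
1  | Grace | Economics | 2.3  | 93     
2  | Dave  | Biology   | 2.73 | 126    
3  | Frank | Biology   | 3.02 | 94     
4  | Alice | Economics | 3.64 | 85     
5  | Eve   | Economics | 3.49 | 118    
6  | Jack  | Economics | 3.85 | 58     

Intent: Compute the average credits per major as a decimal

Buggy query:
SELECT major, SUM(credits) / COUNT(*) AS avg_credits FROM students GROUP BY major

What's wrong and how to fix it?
Bug: SUM(credits) and COUNT(*) are both integers; the division truncates the fractional part

Fix: Multiply by 1.0 (or CAST to REAL) to force floating-point division

Corrected query:
SELECT major, SUM(credits) * 1.0 / COUNT(*) AS avg_credits FROM students GROUP BY major

Result:
major     | avg_credits
----------+------------
Biology   | 110        
Economics | 88.5       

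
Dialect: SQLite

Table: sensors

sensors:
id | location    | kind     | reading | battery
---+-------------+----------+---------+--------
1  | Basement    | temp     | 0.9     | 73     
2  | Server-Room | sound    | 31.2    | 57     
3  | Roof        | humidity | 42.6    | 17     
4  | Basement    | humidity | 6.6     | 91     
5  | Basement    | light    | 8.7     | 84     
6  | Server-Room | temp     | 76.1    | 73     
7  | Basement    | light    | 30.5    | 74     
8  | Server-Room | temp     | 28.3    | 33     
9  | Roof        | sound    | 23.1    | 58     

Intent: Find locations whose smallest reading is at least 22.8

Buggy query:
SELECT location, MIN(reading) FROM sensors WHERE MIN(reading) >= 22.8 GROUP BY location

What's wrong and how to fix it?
Bug: MIN() in WHERE is a misuse of aggregate

Fix: Use HAVING for the per-group MIN condition

Corrected query:
SELECT location, MIN(reading) FROM sensors GROUP BY location HAVING MIN(reading) >= 22.8

Result:
location    | MIN(reading)
------------+-------------
Roof        | 23.1        
Server-Room | 28.3        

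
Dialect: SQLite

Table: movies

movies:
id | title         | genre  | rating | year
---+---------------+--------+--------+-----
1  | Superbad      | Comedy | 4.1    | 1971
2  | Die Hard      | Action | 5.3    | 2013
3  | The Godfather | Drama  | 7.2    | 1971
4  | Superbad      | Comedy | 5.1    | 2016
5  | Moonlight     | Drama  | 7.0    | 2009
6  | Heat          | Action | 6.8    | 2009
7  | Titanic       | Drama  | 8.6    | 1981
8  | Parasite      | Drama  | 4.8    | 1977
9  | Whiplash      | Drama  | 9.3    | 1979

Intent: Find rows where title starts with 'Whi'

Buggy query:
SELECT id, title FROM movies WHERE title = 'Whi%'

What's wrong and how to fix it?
Bug: Wildcards only work with LIKE; '=' treats '%' as a literal character

Fix: Replace '=' with LIKE so 'Whi%' is treated as a pattern

Corrected query:
SELECT id, title FROM movies WHERE title LIKE 'Whi%'

Result:
id | title   
---+---------
9  | Whiplash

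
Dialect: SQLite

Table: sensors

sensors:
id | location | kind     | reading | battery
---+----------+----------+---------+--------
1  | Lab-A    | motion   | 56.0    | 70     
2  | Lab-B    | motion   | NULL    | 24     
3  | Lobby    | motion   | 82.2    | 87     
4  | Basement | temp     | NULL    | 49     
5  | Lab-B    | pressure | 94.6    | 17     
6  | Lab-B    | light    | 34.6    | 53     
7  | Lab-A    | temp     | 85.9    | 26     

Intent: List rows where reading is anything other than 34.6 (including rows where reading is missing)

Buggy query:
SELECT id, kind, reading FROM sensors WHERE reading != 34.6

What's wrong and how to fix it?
Bug: 'reading != 34.6' is unknown when reading is NULL, so NULL rows are silently excluded

Fix: Add an explicit OR reading IS NULL to include the missing-value rows

Corrected query:
SELECT id, kind, reading FROM sensors WHERE reading != 34.6 OR reading IS NULL

Result:
id | kind     | reading
---+----------+--------
1  | motion   | 56     
2  | motion   | NULL   
3  | motion   | 82.2   
4  | temp     | NULL   
5  | pressure | 94.6   
7  | temp     | 85.9   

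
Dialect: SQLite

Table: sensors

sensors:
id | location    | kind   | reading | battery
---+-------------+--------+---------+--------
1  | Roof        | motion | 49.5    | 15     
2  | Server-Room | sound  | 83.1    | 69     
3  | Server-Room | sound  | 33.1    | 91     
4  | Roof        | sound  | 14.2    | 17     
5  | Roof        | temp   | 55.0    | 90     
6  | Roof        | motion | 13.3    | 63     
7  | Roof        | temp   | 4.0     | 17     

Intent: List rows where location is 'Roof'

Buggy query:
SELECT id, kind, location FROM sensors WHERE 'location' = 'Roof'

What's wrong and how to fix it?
Bug: Single quotes denote string literals in SQL; the column name is being compared as a constant string

Fix: Reference the column as location without single quotes

Corrected query:
SELECT id, kind, location FROM sensors WHERE location = 'Roof'

Result:
id | kind   | location
---+--------+---------
1  | motion | Roof    
4  | sound  | Roof    
5  | temp   | Roof    
6  | motion | Roof    
7  | temp   | Roof    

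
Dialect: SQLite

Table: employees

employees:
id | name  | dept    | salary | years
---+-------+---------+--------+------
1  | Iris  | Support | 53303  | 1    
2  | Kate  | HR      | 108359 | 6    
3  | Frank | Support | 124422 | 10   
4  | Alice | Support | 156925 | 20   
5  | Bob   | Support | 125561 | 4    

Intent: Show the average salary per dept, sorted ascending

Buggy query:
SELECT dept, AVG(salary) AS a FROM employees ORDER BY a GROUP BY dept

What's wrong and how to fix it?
Bug: GROUP BY must precede ORDER BY

Fix: Move ORDER BY to the end, after GROUP BY

Corrected query:
SELECT dept, AVG(salary) AS a FROM employees GROUP BY dept ORDER BY a

Result:
dept    | a        
--------+----------
HR      | 108359   
Support | 115052.75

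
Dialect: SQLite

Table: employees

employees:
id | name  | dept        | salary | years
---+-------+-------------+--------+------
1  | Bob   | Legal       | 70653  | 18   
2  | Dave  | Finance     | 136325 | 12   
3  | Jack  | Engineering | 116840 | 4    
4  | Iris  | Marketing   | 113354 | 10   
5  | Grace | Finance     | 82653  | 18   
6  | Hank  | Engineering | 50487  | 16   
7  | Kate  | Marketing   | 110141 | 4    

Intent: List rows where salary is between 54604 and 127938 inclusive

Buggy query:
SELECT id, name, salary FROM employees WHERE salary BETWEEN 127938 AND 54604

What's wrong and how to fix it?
Bug: The bounds are reversed; BETWEEN a AND b requires a <= b to match anything

Fix: Write BETWEEN 54604 AND 127938

Corrected query:
SELECT id, name, salary FROM employees WHERE salary BETWEEN 54604 AND 127938

Result:
id | name  | salary
---+-------+-------
1  | Bob   | 70653 
3  | Jack  | 116840
4  | Iris  | 113354
5  | Grace | 82653 
7  | Kate  | 110141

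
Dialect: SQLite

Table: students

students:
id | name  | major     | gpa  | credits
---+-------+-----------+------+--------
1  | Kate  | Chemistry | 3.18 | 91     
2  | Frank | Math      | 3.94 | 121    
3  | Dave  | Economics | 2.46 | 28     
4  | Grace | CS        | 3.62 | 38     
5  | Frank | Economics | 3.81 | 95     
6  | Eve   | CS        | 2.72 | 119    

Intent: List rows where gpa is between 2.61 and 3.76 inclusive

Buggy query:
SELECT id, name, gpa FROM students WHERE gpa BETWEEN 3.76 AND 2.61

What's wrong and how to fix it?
Bug: BETWEEN expects the lower bound first; with 3.76 AND 2.61 the range is empty

Fix: Swap the bounds so the smaller value comes first

Corrected query:
SELECT id, name, gpa FROM students WHERE gpa BETWEEN 2.61 AND 3.76

Result:
id | name  | gpa 
---+-------+-----
1  | Kate  | 3.18
4  | Grace | 3.62
6  | Eve   | 2.72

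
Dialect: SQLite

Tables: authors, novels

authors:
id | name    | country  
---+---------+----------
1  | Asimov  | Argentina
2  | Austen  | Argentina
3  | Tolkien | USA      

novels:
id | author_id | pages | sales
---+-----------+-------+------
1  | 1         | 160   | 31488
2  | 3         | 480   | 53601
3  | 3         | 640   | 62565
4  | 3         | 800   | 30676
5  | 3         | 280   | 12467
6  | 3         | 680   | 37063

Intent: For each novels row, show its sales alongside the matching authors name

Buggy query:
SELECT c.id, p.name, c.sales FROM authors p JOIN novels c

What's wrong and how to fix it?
Bug: Missing join condition: each novels row is matched to all authors rows instead of just its own

Fix: Add ON c.author_id = p.id to the JOIN

Corrected query:
SELECT c.id, p.name, c.sales FROM authors p JOIN novels c ON c.author_id = p.id

Result:
id | name    | sales
---+---------+------
1  | Asimov  | 31488
2  | Tolkien | 53601
3  | Tolkien | 62565
4  | Tolkien | 30676
5  | Tolkien | 12467
6  | Tolkien | 37063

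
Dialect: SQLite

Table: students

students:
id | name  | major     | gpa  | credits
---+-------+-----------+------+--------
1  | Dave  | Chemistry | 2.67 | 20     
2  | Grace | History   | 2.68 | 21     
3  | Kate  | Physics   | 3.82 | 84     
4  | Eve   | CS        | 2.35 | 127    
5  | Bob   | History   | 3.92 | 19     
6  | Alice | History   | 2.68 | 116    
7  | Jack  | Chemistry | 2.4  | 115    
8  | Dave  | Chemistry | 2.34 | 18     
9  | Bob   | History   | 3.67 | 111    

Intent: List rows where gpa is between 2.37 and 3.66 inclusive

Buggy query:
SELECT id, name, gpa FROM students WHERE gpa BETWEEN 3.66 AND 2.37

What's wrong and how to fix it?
Bug: The bounds are reversed; BETWEEN a AND b requires a <= b to match anything

Fix: Write BETWEEN 2.37 AND 3.66

Corrected query:
SELECT id, name, gpa FROM students WHERE gpa BETWEEN 2.37 AND 3.66

Result:
id | name  | gpa 
---+-------+-----
1  | Dave  | 2.67
2  | Grace | 2.68
6  | Alice | 2.68
7  | Jack  | 2.4 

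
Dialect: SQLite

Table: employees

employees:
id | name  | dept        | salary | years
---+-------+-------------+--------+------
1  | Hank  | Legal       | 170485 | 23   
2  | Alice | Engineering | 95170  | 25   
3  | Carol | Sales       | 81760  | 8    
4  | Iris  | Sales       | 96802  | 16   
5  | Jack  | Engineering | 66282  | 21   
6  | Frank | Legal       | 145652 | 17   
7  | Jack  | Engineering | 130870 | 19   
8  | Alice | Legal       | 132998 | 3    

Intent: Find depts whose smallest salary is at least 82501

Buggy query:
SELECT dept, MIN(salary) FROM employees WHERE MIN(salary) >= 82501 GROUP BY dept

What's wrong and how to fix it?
Bug: MIN() in WHERE is a misuse of aggregate

Fix: Use HAVING for the per-group MIN condition

Corrected query:
SELECT dept, MIN(salary) FROM employees GROUP BY dept HAVING MIN(salary) >= 82501

Result:
dept  | MIN(salary)
------+------------
Legal | 132998     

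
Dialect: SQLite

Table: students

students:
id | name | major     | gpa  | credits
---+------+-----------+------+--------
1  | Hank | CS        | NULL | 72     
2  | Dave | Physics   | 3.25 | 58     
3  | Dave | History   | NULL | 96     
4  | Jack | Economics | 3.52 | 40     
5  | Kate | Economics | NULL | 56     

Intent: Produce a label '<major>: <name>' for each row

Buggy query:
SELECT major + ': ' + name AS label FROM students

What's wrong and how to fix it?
Bug: SQLite uses || for string concatenation; + coerces text to numbers (yielding 0)

Fix: Replace + with || to concatenate text

Corrected query:
SELECT major || ': ' || name AS label FROM students

Result:
label          
---------------
CS: Hank       
Physics: Dave  
History: Dave  
Economics: Jack
Economics: Kate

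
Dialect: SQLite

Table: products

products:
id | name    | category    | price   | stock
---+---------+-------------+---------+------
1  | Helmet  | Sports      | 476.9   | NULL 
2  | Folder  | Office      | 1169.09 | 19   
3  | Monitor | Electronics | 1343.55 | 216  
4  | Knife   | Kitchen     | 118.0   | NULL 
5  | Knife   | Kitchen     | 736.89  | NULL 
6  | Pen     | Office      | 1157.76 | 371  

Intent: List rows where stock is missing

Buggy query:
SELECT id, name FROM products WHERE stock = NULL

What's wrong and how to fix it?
Bug: Comparing to NULL with '=' never matches; NULL = NULL is unknown, not true

Fix: Use IS NULL to test for NULL

Corrected query:
SELECT id, name FROM products WHERE stock IS NULL

Result:
id | name  
---+-------
1  | Helmet
4  | Knife 
5  | Knife 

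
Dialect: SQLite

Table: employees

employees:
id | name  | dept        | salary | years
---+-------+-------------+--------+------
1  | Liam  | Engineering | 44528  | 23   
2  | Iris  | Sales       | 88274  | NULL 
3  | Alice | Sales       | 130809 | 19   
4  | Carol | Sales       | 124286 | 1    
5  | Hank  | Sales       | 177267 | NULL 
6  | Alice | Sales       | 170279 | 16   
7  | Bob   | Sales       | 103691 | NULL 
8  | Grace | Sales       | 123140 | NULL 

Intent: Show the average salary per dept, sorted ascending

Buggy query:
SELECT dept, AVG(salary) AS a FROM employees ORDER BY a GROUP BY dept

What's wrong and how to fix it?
Bug: ORDER BY appears before GROUP BY; SQL clause order requires GROUP BY first

Fix: Reorder: SELECT … FROM … GROUP BY … ORDER BY …

Corrected query:
SELECT dept, AVG(salary) AS a FROM employees GROUP BY dept ORDER BY a

Result:
dept        | a            
------------+--------------
Engineering | 44528        
Sales       | 131106.571429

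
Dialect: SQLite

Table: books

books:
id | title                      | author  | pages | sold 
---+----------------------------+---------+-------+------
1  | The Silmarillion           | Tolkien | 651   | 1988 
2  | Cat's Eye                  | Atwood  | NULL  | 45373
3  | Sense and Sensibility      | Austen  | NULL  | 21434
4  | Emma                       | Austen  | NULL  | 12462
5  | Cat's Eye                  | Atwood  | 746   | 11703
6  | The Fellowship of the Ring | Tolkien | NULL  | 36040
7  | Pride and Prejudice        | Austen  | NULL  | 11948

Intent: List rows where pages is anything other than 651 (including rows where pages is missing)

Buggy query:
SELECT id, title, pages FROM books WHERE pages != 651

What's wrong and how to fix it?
Bug: Inequality against NULL is unknown, not true; rows with NULL are dropped

Fix: Handle NULL separately with IS NULL alongside the inequality

Corrected query:
SELECT id, title, pages FROM books WHERE pages != 651 OR pages IS NULL

Result:
id | title                      | pages
---+----------------------------+------
2  | Cat's Eye                  | NULL 
3  | Sense and Sensibility      | NULL 
4  | Emma                       | NULL 
5  | Cat's Eye                  | 746  
6  | The Fellowship of the Ring | NULL 
7  | Pride and Prejudice        | NULL 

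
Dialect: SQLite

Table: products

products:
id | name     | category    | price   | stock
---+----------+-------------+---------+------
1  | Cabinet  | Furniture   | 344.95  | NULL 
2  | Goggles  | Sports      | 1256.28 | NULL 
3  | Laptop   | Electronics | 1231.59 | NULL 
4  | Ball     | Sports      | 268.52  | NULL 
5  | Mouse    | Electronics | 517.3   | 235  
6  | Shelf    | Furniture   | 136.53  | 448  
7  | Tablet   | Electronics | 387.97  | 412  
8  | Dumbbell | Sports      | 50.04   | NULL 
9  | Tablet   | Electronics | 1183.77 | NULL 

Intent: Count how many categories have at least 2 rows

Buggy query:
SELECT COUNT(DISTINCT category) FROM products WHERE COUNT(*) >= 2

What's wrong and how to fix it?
Bug: WHERE filters individual rows, not groups, so a group-level COUNT is invalid there

Fix: Use a subquery that GROUPs and filters with HAVING, then count its rows

Corrected query:
SELECT COUNT(*) FROM (SELECT category FROM products GROUP BY category HAVING COUNT(*) >= 2)

Result:
COUNT(*)
--------
3       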